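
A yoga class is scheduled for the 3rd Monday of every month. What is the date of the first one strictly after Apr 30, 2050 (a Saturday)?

Apr 2050 starts on a Friday; its first Monday is the 4th, so the 3rd Monday is the 18th — Apr 18, 2050.
That is not after Apr 30, 2050, so look at May 2050.
May 2050 starts on a Sunday; its first Monday is the 2nd, so the 3rd Monday is the 16th — May 16, 2050.

May 16, 2050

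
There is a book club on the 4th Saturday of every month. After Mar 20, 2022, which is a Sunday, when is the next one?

Mar 26, 2022

Mar 2022 starts on a Tuesday; its first Saturday is the 5th, so the 4th Saturday is the 26th — Mar 26, 2022.
Mar 26, 2022 is after Mar 20, 2022, so that is the next one.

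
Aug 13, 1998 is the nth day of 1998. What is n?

Days in months before Aug: 31 + 28 + 31 + 30 + 31 + 30 + 31 = 212.
Plus 13 days into Aug → day 225.

225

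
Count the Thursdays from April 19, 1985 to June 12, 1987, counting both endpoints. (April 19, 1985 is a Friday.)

April 19, 1985 is a Friday; the first Thursday on or after it is April 25, 1985 (6 days later).
From April 25, 1985 to June 12, 1987: 250 + 365 + 163 = 778 days (rest of 1985, 1986, to June 12, 1987 in 1987).
778 ÷ 7 = 111 full weeks with remainder 1, so 111 more Thursdays after the first → 112.

112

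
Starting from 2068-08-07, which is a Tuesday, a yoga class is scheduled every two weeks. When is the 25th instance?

The 25th occurrence is 24 intervals after the first: 24 × 14 = 336 days after 2068-08-07.
August has 31 days — 24 days to the end of August leaves 312.
September has 30 days (282 left).
October has 31 days (251 left).
November has 30 days (221 left).
December has 31 days (190 left).
January has 31 days (159 left).
February has 28 days (131 left).
March has 31 days (100 left).
April has 30 days (70 left).
May has 31 days (39 left).
June has 30 days (9 left).
9 days into July → 2069-07-09.

2069-07-09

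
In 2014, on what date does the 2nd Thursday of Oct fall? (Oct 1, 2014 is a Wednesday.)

Oct 2014 begins on a Wednesday, so the first Thursday is Oct 2 (1 day later).
The 2nd Thursday is 1 weeks later: 2 + 7 = 9.

Oct 9, 2014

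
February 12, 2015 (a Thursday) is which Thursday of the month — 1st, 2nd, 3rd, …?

Day 12 falls in week ⌈12/7⌉ of the month.
Days 1–7 hold the 1st Thursday, 8–14 the 2nd, 15–21 the 3rd, 22–28 the 4th, 29–31 the 5th.
12 is in the range for the 2nd.

2nd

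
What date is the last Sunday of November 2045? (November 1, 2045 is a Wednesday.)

November 2045 begins on a Wednesday, so the first Sunday is November 5 (4 days later).
November 2045 has 30 days. Adding weeks: 5, 12, 19, 26 — the last one ≤ 30 is the 26th.

26 November 2045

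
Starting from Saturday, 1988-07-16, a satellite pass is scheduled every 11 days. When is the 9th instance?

1988-10-12

The 9th occurrence is 8 intervals after the first: 8 × 11 = 88 days after 1988-07-16.
July has 31 days — 15 days to the end of July leaves 73.
August has 31 days (42 left).
September has 30 days (12 left).
12 days into October → 1988-10-12.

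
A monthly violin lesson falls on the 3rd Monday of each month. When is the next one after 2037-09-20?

September 2037 starts on a Tuesday; its first Monday is the 7th, so the 3rd Monday is the 21st — 2037-09-21.
2037-09-21 is after 2037-09-20, so that is the next one.

2037-09-21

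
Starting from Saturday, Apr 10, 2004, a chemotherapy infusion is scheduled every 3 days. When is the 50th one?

The 50th occurrence is 49 intervals after the first: 49 × 3 = 147 days after Apr 10, 2004.
Apr has 30 days — 20 days to the end of Apr leaves 127.
May has 31 days (96 left).
Jun has 30 days (66 left).
Jul has 31 days (35 left).
Aug has 31 days (4 left).
4 days into Sep → Sep 4, 2004.

Sep 4, 2004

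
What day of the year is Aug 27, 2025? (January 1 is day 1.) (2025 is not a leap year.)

Days in months before Aug: 31 + 28 + 31 + 30 + 31 + 30 + 31 = 212.
Plus 27 days into Aug → day 239.

239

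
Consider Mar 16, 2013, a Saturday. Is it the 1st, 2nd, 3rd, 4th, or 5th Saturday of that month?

Day 16 falls in week ⌈16/7⌉ of the month.
Days 1–7 hold the 1st Saturday, 8–14 the 2nd, 15–21 the 3rd, 22–28 the 4th, 29–31 the 5th.
16 is in the range for the 3rd.

3rd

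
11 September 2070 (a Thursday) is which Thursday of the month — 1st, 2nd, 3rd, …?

Day 11 falls in week ⌈11/7⌉ of the month.
Days 1–7 hold the 1st Thursday, 8–14 the 2nd, 15–21 the 3rd, 22–28 the 4th, 29–31 the 5th.
11 is in the range for the 2nd.

2nd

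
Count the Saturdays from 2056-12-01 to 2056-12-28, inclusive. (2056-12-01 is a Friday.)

4

2056-12-01 is a Friday; the first Saturday on or after it is 2056-12-02 (1 day later).
From 2056-12-02 to 2056-12-28 is 28 − 2 = 26 days.
26 ÷ 7 = 3 full weeks with remainder 5, so 3 more Saturdays after the first → 4.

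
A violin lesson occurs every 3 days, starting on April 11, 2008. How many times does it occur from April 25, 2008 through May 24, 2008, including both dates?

Occurrences land 3·i days after April 11, 2008 for i = 0, 1, 2, …
April 25, 2008 is 14 days after the start; 14 ÷ 3 = 4 remainder 2; since the remainder is 2, round up to i = 5. First occurrence in the window: #6 on April 26, 2008 (5×3 = 15 days in).
May 24, 2008 is 43 days after the start; 43 ÷ 3 = 14 remainder 1. Last occurrence in the window: #15 on May 23, 2008.
Occurrences #6 through #15: 10 in total.

10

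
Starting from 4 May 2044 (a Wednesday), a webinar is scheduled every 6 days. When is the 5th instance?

The 5th occurrence is 4 intervals after the first: 4 × 6 = 24 days after 4 May 2044.
24 days later is 28 May 2044.

28 May 2044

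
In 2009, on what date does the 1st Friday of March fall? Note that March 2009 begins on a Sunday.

March 6, 2009

March 2009 begins on a Sunday, so the first Friday is March 6 (5 days later).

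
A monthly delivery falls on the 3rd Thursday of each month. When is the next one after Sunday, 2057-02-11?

February 2057 starts on a Thursday; its first Thursday is the 1st, so the 3rd Thursday is the 15th — 2057-02-15.
2057-02-15 is after 2057-02-11, so that is the next one.

2057-02-15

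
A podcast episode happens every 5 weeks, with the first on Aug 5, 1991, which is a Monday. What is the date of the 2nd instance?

The 2nd occurrence is 1 interval after the first: 1 × 35 = 35 days after Aug 5, 1991.
Aug has 31 days — 26 days to the end of Aug leaves 9.
9 days into Sep → Sep 9, 1991.

Sep 9, 1991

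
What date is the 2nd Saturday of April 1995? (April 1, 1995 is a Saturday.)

April 1995 begins on a Saturday, so the first Saturday is April 1.
The 2nd Saturday is 1 weeks later: 1 + 7 = 8.

1995-04-08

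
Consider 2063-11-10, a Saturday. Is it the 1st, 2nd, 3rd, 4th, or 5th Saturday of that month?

2nd

Day 10 falls in week ⌈10/7⌉ of the month.
Days 1–7 hold the 1st Saturday, 8–14 the 2nd, 15–21 the 3rd, 22–28 the 4th, 29–31 the 5th.
10 is in the range for the 2nd.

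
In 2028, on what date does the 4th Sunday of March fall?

March 2028 begins on a Wednesday, so the first Sunday is March 5 (4 days later).
The 4th Sunday is 3 weeks later: 5 + 21 = 26.

2028-03-26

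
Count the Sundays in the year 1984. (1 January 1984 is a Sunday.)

1 January 1984 is a Sunday; the first Sunday on or after it is 1 January 1984.
From 1 January 1984 to 31 December 1984: 30 + 29 + 31 + 30 + 31 + 30 + 31 + 31 + 30 + 31 + 30 + 31 = 365 days (rest of January, February, March, April, May, June, July, August, September, October, November, December).
365 ÷ 7 = 52 full weeks with remainder 1, so 52 more Sundays after the first → 53.

53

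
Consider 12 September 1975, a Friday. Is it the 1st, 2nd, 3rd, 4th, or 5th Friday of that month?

Day 12 falls in week ⌈12/7⌉ of the month.
Days 1–7 hold the 1st Friday, 8–14 the 2nd, 15–21 the 3rd, 22–28 the 4th, 29–31 the 5th.
12 is in the range for the 2nd.

2nd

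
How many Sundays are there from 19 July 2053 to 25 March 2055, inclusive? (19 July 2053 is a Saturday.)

88

19 July 2053 is a Saturday; the first Sunday on or after it is 20 July 2053 (1 day later).
From 20 July 2053 to 25 March 2055: 164 + 365 + 84 = 613 days (rest of 2053, 2054, to 25 March 2055 in 2055).
613 ÷ 7 = 87 full weeks with remainder 4, so 87 more Sundays after the first → 88.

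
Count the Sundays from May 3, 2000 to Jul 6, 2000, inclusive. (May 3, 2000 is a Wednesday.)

May 3, 2000 is a Wednesday; the first Sunday on or after it is May 7, 2000 (4 days later).
From May 7, 2000 to Jul 6, 2000: 24 + 30 + 6 = 60 days (rest of May, Jun, Jul).
60 ÷ 7 = 8 full weeks with remainder 4, so 8 more Sundays after the first → 9.

9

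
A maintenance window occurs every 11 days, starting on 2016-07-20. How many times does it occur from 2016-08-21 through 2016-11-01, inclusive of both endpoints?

Occurrences land 11·i days after 2016-07-20 for i = 0, 1, 2, …
2016-08-21 is 32 days after the start; 32 ÷ 11 = 2 remainder 10; since the remainder is 10, round up to i = 3. First occurrence in the window: #4 on 2016-08-22 (3×11 = 33 days in).
2016-11-01 is 104 days after the start; 104 ÷ 11 = 9 remainder 5. Last occurrence in the window: #10 on 2016-10-27.
Occurrences #4 through #10: 7 in total.

7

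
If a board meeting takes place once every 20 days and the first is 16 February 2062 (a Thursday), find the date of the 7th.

16 June 2062

The 7th occurrence is 6 intervals after the first: 6 × 20 = 120 days after 16 February 2062.
February has 28 days — 12 days to the end of February leaves 108.
March has 31 days (77 left).
April has 30 days (47 left).
May has 31 days (16 left).
16 days into June → 16 June 2062.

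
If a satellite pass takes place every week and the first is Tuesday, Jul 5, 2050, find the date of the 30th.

The 30th occurrence is 29 intervals after the first: 29 × 7 = 203 days after Jul 5, 2050.
Jul has 31 days — 26 days to the end of Jul leaves 177.
Aug has 31 days (146 left).
Sep has 30 days (116 left).
Oct has 31 days (85 left).
Nov has 30 days (55 left).
Dec has 31 days (24 left).
24 days into Jan → Jan 24, 2051.

Jan 24, 2051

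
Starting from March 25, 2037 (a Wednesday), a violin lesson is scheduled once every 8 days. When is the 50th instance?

April 21, 2038

The 50th occurrence is 49 intervals after the first: 49 × 8 = 392 days after March 25, 2037.
March has 31 days — 6 days to the end of March leaves 386.
April has 30 days (356 left).
May has 31 days (325 left).
June has 30 days (295 left).
July has 31 days (264 left).
August has 31 days (233 left).
September has 30 days (203 left).
October has 31 days (172 left).
November has 30 days (142 left).
December has 31 days (111 left).
January has 31 days (80 left).
February has 28 days (52 left).
March has 31 days (21 left).
21 days into April → April 21, 2038.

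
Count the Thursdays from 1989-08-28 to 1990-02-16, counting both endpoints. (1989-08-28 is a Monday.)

1989-08-28 is a Monday; the first Thursday on or after it is 1989-08-31 (3 days later).
From 1989-08-31 to 1990-02-16: 0 + 30 + 31 + 30 + 31 + 31 + 16 = 169 days (rest of August, September, October, November, December, January, February).
169 ÷ 7 = 24 full weeks with remainder 1, so 24 more Thursdays after the first → 25.

25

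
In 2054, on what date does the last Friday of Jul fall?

Jul 31, 2054

The first Friday of Jul 2054 is Jul 3.
Jul 2054 has 31 days. Adding weeks: 3, 10, 17, 24, 31 — the last one ≤ 31 is the 31st.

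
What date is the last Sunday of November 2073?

November 2073 begins on a Wednesday, so the first Sunday is November 5 (4 days later).
November 2073 has 30 days. Adding weeks: 5, 12, 19, 26 — the last one ≤ 30 is the 26th.

26 November 2073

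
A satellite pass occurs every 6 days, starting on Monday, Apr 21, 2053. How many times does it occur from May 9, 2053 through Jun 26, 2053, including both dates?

9

Occurrences land 6·i days after Apr 21, 2053 for i = 0, 1, 2, …
May 9, 2053 is 18 days after the start; 18 ÷ 6 = 3 remainder 0. First occurrence in the window: #4 on May 9, 2053 (3×6 = 18 days in).
Jun 26, 2053 is 66 days after the start; 66 ÷ 6 = 11 remainder 0. Last occurrence in the window: #12 on Jun 26, 2053.
Occurrences #4 through #12: 9 in total.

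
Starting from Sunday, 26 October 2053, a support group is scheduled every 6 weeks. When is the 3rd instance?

The 3rd occurrence is 2 intervals after the first: 2 × 42 = 84 days after 26 October 2053.
October has 31 days — 5 days to the end of October leaves 79.
November has 30 days (49 left).
December has 31 days (18 left).
18 days into January → 18 January 2054.

18 January 2054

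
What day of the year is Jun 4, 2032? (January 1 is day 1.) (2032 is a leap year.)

156

Days in months before Jun: 31 + 29 + 31 + 30 + 31 = 152.
Plus 4 days into Jun → day 156.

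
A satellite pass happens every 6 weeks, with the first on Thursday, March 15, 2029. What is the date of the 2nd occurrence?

April 26, 2029

The 2nd occurrence is 1 interval after the first: 1 × 42 = 42 days after March 15, 2029.
March has 31 days — 16 days to the end of March leaves 26.
26 days into April → April 26, 2029.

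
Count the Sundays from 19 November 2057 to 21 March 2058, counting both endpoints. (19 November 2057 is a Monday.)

17

19 November 2057 is a Monday; the first Sunday on or after it is 25 November 2057 (6 days later).
From 25 November 2057 to 21 March 2058: 5 + 31 + 31 + 28 + 21 = 116 days (rest of November, December, January, February, March).
116 ÷ 7 = 16 full weeks with remainder 4, so 16 more Sundays after the first → 17.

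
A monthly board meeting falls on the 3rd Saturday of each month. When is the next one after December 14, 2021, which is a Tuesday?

December 2021 starts on a Wednesday; its first Saturday is the 4th, so the 3rd Saturday is the 18th — December 18, 2021.
December 18, 2021 is after December 14, 2021, so that is the next one.

December 18, 2021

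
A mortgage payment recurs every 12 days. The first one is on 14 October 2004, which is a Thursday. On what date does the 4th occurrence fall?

The 4th occurrence is 3 intervals after the first: 3 × 12 = 36 days after 14 October 2004.
October has 31 days — 17 days to the end of October leaves 19.
19 days into November → 19 November 2004.

19 November 2004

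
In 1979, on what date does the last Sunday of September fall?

The first Sunday of September 1979 is September 2.
September 1979 has 30 days. Adding weeks: 2, 9, 16, 23, 30 — the last one ≤ 30 is the 30th.

1979-09-30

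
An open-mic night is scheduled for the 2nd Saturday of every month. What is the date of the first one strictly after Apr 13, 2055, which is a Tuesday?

May 8, 2055

Apr 2055 starts on a Thursday; its first Saturday is the 3rd, so the 2nd Saturday is the 10th — Apr 10, 2055.
That is not after Apr 13, 2055, so look at May 2055.
May 2055 starts on a Saturday; its first Saturday is the 1st, so the 2nd Saturday is the 8th — May 8, 2055.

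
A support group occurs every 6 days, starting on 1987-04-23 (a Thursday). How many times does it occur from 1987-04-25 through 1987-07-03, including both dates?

Occurrences land 6·i days after 1987-04-23 for i = 0, 1, 2, …
1987-04-25 is 2 days after the start; 2 ÷ 6 = 0 remainder 2; since the remainder is 2, round up to i = 1. First occurrence in the window: #2 on 1987-04-29 (1×6 = 6 days in).
1987-07-03 is 71 days after the start; 71 ÷ 6 = 11 remainder 5. Last occurrence in the window: #12 on 1987-06-28.
Occurrences #2 through #12: 11 in total.

11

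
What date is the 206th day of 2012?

2012-07-24

January has 31 days (206 − 31 = 175 remain).
February has 29 days (175 − 29 = 146 remain).
March has 31 days (146 − 31 = 115 remain).
April has 30 days (115 − 30 = 85 remain).
May has 31 days (85 − 31 = 54 remain).
June has 30 days (54 − 30 = 24 remain).
24 into July → July 24.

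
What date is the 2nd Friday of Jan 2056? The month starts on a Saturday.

Jan 2056 begins on a Saturday, so the first Friday is Jan 7 (6 days later).
The 2nd Friday is 1 weeks later: 7 + 7 = 14.

Jan 14, 2056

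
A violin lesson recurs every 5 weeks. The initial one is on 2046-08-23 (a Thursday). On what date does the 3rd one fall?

The 3rd occurrence is 2 intervals after the first: 2 × 35 = 70 days after 2046-08-23.
August has 31 days — 8 days to the end of August leaves 62.
September has 30 days (32 left).
October has 31 days (1 left).
1 day into November → 2046-11-01.

2046-11-01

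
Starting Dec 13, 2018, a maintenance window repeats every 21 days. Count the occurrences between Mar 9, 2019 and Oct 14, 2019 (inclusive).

Occurrences land 21·i days after Dec 13, 2018 for i = 0, 1, 2, …
Mar 9, 2019 is 86 days after the start; 86 ÷ 21 = 4 remainder 2; since the remainder is 2, round up to i = 5. First occurrence in the window: #6 on Mar 28, 2019 (5×21 = 105 days in).
Oct 14, 2019 is 305 days after the start; 305 ÷ 21 = 14 remainder 11. Last occurrence in the window: #15 on Oct 3, 2019.
Occurrences #6 through #15: 10 in total.

10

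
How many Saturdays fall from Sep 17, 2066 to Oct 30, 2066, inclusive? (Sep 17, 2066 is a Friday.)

Sep 17, 2066 is a Friday; the first Saturday on or after it is Sep 18, 2066 (1 day later).
From Sep 18, 2066 to Oct 30, 2066: 12 + 30 = 42 days (rest of Sep, Oct).
42 ÷ 7 = 6 full weeks with remainder 0, so 6 more Saturdays after the first → 7.

7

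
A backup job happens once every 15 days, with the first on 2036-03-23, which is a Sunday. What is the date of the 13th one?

2036-09-19

The 13th occurrence is 12 intervals after the first: 12 × 15 = 180 days after 2036-03-23.
March has 31 days — 8 days to the end of March leaves 172.
April has 30 days (142 left).
May has 31 days (111 left).
June has 30 days (81 left).
July has 31 days (50 left).
August has 31 days (19 left).
19 days into September → 2036-09-19.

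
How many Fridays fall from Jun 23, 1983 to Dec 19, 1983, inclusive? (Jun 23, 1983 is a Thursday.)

Jun 23, 1983 is a Thursday; the first Friday on or after it is Jun 24, 1983 (1 day later).
From Jun 24, 1983 to Dec 19, 1983: 6 + 31 + 31 + 30 + 31 + 30 + 19 = 178 days (rest of Jun, Jul, Aug, Sep, Oct, Nov, Dec).
178 ÷ 7 = 25 full weeks with remainder 3, so 25 more Fridays after the first → 26.

26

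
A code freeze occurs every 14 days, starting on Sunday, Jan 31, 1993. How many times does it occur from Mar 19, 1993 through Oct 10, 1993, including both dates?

Occurrences land 14·i days after Jan 31, 1993 for i = 0, 1, 2, …
Mar 19, 1993 is 47 days after the start; 47 ÷ 14 = 3 remainder 5; since the remainder is 5, round up to i = 4. First occurrence in the window: #5 on Mar 28, 1993 (4×14 = 56 days in).
Oct 10, 1993 is 252 days after the start; 252 ÷ 14 = 18 remainder 0. Last occurrence in the window: #19 on Oct 10, 1993.
Occurrences #5 through #19: 15 in total.

15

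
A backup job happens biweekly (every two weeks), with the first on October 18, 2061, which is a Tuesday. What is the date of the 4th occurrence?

November 29, 2061

The 4th occurrence is 3 intervals after the first: 3 × 14 = 42 days after October 18, 2061.
October has 31 days — 13 days to the end of October leaves 29.
29 days into November → November 29, 2061.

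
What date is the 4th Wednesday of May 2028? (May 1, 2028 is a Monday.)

May 2028 begins on a Monday, so the first Wednesday is May 3 (2 days later).
The 4th Wednesday is 3 weeks later: 3 + 21 = 24.

May 24, 2028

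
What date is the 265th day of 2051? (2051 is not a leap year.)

September 22, 2051

January has 31 days (265 − 31 = 234 remain).
February has 28 days (234 − 28 = 206 remain).
March has 31 days (206 − 31 = 175 remain).
April has 30 days (175 − 30 = 145 remain).
May has 31 days (145 − 31 = 114 remain).
June has 30 days (114 − 30 = 84 remain).
July has 31 days (84 − 31 = 53 remain).
August has 31 days (53 − 31 = 22 remain).
22 into September → September 22.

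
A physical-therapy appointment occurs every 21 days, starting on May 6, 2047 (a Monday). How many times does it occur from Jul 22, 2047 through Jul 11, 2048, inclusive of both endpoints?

Occurrences land 21·i days after May 6, 2047 for i = 0, 1, 2, …
Jul 22, 2047 is 77 days after the start; 77 ÷ 21 = 3 remainder 14; since the remainder is 14, round up to i = 4. First occurrence in the window: #5 on Jul 29, 2047 (4×21 = 84 days in).
Jul 11, 2048 is 432 days after the start; 432 ÷ 21 = 20 remainder 12. Last occurrence in the window: #21 on Jun 29, 2048.
Occurrences #5 through #21: 17 in total.

17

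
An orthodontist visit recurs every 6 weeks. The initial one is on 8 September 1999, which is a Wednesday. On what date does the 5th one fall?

The 5th occurrence is 4 intervals after the first: 4 × 42 = 168 days after 8 September 1999.
September has 30 days — 22 days to the end of September leaves 146.
October has 31 days (115 left).
November has 30 days (85 left).
December has 31 days (54 left).
January has 31 days (23 left).
23 days into February → 23 February 2000.

23 February 2000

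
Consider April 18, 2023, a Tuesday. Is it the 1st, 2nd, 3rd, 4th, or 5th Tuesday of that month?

Day 18 falls in week ⌈18/7⌉ of the month.
Days 1–7 hold the 1st Tuesday, 8–14 the 2nd, 15–21 the 3rd, 22–28 the 4th, 29–31 the 5th.
18 is in the range for the 3rd.

3rd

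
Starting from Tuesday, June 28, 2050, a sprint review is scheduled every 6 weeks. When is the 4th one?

November 1, 2050

The 4th occurrence is 3 intervals after the first: 3 × 42 = 126 days after June 28, 2050.
June has 30 days — 2 days to the end of June leaves 124.
July has 31 days (93 left).
August has 31 days (62 left).
September has 30 days (32 left).
October has 31 days (1 left).
1 day into November → November 1, 2050.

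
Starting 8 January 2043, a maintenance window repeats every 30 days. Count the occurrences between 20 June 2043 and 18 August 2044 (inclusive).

14

Occurrences land 30·i days after 8 January 2043 for i = 0, 1, 2, …
20 June 2043 is 163 days after the start; 163 ÷ 30 = 5 remainder 13; since the remainder is 13, round up to i = 6. First occurrence in the window: #7 on 7 July 2043 (6×30 = 180 days in).
18 August 2044 is 588 days after the start; 588 ÷ 30 = 19 remainder 18. Last occurrence in the window: #20 on 31 July 2044.
Occurrences #7 through #20: 14 in total.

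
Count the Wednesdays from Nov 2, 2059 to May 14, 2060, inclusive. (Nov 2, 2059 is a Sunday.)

28

Nov 2, 2059 is a Sunday; the first Wednesday on or after it is Nov 5, 2059 (3 days later).
From Nov 5, 2059 to May 14, 2060: 25 + 31 + 31 + 29 + 31 + 30 + 14 = 191 days (rest of Nov, Dec, Jan, Feb, Mar, Apr, May).
191 ÷ 7 = 27 full weeks with remainder 2, so 27 more Wednesdays after the first → 28.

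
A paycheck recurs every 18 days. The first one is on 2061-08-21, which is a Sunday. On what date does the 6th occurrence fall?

2061-11-19

The 6th occurrence is 5 intervals after the first: 5 × 18 = 90 days after 2061-08-21.
August has 31 days — 10 days to the end of August leaves 80.
September has 30 days (50 left).
October has 31 days (19 left).
19 days into November → 2061-11-19.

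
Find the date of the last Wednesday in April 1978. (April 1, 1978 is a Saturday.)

April 26, 1978

April 1978 begins on a Saturday, so the first Wednesday is April 5 (4 days later).
April 1978 has 30 days. Adding weeks: 5, 12, 19, 26 — the last one ≤ 30 is the 26th.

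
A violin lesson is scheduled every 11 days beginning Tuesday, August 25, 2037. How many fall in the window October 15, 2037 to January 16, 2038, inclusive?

Occurrences land 11·i days after August 25, 2037 for i = 0, 1, 2, …
October 15, 2037 is 51 days after the start; 51 ÷ 11 = 4 remainder 7; since the remainder is 7, round up to i = 5. First occurrence in the window: #6 on October 19, 2037 (5×11 = 55 days in).
January 16, 2038 is 144 days after the start; 144 ÷ 11 = 13 remainder 1. Last occurrence in the window: #14 on January 15, 2038.
Occurrences #6 through #14: 9 in total.

9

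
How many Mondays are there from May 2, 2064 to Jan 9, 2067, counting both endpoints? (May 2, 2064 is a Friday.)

May 2, 2064 is a Friday; the first Monday on or after it is May 5, 2064 (3 days later).
From May 5, 2064 to Jan 9, 2067: 240 + 365 + 365 + 9 = 979 days (rest of 2064, 2065, 2066, to Jan 9, 2067 in 2067).
979 ÷ 7 = 139 full weeks with remainder 6, so 139 more Mondays after the first → 140.

140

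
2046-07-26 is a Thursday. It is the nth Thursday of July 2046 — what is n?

4th

Day 26 falls in week ⌈26/7⌉ of the month.
Days 1–7 hold the 1st Thursday, 8–14 the 2nd, 15–21 the 3rd, 22–28 the 4th, 29–31 the 5th.
26 is in the range for the 4th.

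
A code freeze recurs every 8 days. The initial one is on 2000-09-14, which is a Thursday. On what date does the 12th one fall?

2000-12-11

The 12th occurrence is 11 intervals after the first: 11 × 8 = 88 days after 2000-09-14.
September has 30 days — 16 days to the end of September leaves 72.
October has 31 days (41 left).
November has 30 days (11 left).
11 days into December → 2000-12-11.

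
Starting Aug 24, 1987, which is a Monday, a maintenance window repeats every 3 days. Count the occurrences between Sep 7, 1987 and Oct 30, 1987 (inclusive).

Occurrences land 3·i days after Aug 24, 1987 for i = 0, 1, 2, …
Sep 7, 1987 is 14 days after the start; 14 ÷ 3 = 4 remainder 2; since the remainder is 2, round up to i = 5. First occurrence in the window: #6 on Sep 8, 1987 (5×3 = 15 days in).
Oct 30, 1987 is 67 days after the start; 67 ÷ 3 = 22 remainder 1. Last occurrence in the window: #23 on Oct 29, 1987.
Occurrences #6 through #23: 18 in total.

18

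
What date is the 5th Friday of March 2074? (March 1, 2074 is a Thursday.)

2074-03-30

March 2074 begins on a Thursday, so the first Friday is March 2 (1 day later).
The 5th Friday is 4 weeks later: 2 + 28 = 30.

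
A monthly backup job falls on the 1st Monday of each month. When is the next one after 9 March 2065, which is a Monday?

March 2065 starts on a Sunday, so its 1st Monday is 2 March 2065 (1 day in).
That is not after 9 March 2065, so look at April 2065.
April 2065 starts on a Wednesday, so its 1st Monday is 6 April 2065 (5 days in).

6 April 2065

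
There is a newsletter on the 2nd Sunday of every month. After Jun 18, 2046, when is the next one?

Jul 8, 2046

Jun 2046 starts on a Friday; its first Sunday is the 3rd, so the 2nd Sunday is the 10th — Jun 10, 2046.
That is not after Jun 18, 2046, so look at Jul 2046.
Jul 2046 starts on a Sunday; its first Sunday is the 1st, so the 2nd Sunday is the 8th — Jul 8, 2046.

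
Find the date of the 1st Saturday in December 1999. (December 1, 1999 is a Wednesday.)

December 1999 begins on a Wednesday, so the first Saturday is December 4 (3 days later).

1999-12-04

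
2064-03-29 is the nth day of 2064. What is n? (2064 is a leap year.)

89

Days in months before March: 31 + 29 = 60.
Plus 29 days into March → day 89.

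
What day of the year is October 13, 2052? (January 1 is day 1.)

Days in months before October: 31 + 29 + 31 + 30 + 31 + 30 + 31 + 31 + 30 = 274.
Plus 13 days into October → day 287.

287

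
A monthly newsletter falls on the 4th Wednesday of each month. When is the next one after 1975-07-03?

July 1975 starts on a Tuesday; its first Wednesday is the 2nd, so the 4th Wednesday is the 23rd — 1975-07-23.
1975-07-23 is after 1975-07-03, so that is the next one.

1975-07-23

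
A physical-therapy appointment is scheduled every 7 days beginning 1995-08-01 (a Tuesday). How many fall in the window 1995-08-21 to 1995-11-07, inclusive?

12

Occurrences land 7·i days after 1995-08-01 for i = 0, 1, 2, …
1995-08-21 is 20 days after the start; 20 ÷ 7 = 2 remainder 6; since the remainder is 6, round up to i = 3. First occurrence in the window: #4 on 1995-08-22 (3×7 = 21 days in).
1995-11-07 is 98 days after the start; 98 ÷ 7 = 14 remainder 0. Last occurrence in the window: #15 on 1995-11-07.
Occurrences #4 through #15: 12 in total.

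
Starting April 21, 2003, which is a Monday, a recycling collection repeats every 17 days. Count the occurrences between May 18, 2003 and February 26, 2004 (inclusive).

17

Occurrences land 17·i days after April 21, 2003 for i = 0, 1, 2, …
May 18, 2003 is 27 days after the start; 27 ÷ 17 = 1 remainder 10; since the remainder is 10, round up to i = 2. First occurrence in the window: #3 on May 25, 2003 (2×17 = 34 days in).
February 26, 2004 is 311 days after the start; 311 ÷ 17 = 18 remainder 5. Last occurrence in the window: #19 on February 21, 2004.
Occurrences #3 through #19: 17 in total.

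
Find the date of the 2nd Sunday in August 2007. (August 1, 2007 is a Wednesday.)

August 2007 begins on a Wednesday, so the first Sunday is August 5 (4 days later).
The 2nd Sunday is 1 weeks later: 5 + 7 = 12.

August 12, 2007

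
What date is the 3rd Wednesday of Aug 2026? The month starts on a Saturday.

Aug 2026 begins on a Saturday, so the first Wednesday is Aug 5 (4 days later).
The 3rd Wednesday is 2 weeks later: 5 + 14 = 19.

Aug 19, 2026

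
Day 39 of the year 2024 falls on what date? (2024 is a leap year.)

February 8, 2024

January has 31 days (39 − 31 = 8 remain).
8 into February → February 8.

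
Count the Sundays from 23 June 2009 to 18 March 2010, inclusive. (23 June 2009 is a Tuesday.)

38

23 June 2009 is a Tuesday; the first Sunday on or after it is 28 June 2009 (5 days later).
From 28 June 2009 to 18 March 2010: 2 + 31 + 31 + 30 + 31 + 30 + 31 + 31 + 28 + 18 = 263 days (rest of June, July, August, September, October, November, December, January, February, March).
263 ÷ 7 = 37 full weeks with remainder 4, so 37 more Sundays after the first → 38.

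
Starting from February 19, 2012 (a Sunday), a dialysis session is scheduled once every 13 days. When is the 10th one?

June 15, 2012

The 10th occurrence is 9 intervals after the first: 9 × 13 = 117 days after February 19, 2012.
February has 29 days — 10 days to the end of February leaves 107.
March has 31 days (76 left).
April has 30 days (46 left).
May has 31 days (15 left).
15 days into June → June 15, 2012.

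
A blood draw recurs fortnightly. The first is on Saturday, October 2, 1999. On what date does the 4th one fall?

November 13, 1999

The 4th occurrence is 3 intervals after the first: 3 × 14 = 42 days after October 2, 1999.
October has 31 days — 29 days to the end of October leaves 13.
13 days into November → November 13, 1999.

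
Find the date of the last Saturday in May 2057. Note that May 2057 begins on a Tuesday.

May 2057 begins on a Tuesday, so the first Saturday is May 5 (4 days later).
May 2057 has 31 days. Adding weeks: 5, 12, 19, 26 — the last one ≤ 31 is the 26th.

26 May 2057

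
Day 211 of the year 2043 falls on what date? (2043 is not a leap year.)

2043-07-30

January has 31 days (211 − 31 = 180 remain).
February has 28 days (180 − 28 = 152 remain).
March has 31 days (152 − 31 = 121 remain).
April has 30 days (121 − 30 = 91 remain).
May has 31 days (91 − 31 = 60 remain).
June has 30 days (60 − 30 = 30 remain).
30 into July → July 30.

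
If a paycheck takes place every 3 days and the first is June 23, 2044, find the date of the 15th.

The 15th occurrence is 14 intervals after the first: 14 × 3 = 42 days after June 23, 2044.
June has 30 days — 7 days to the end of June leaves 35.
July has 31 days (4 left).
4 days into August → August 4, 2044.

August 4, 2044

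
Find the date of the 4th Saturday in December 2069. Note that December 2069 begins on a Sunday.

December 2069 begins on a Sunday, so the first Saturday is December 7 (6 days later).
The 4th Saturday is 3 weeks later: 7 + 21 = 28.

December 28, 2069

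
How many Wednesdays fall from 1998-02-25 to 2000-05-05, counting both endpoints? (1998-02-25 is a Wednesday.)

115

1998-02-25 is a Wednesday; the first Wednesday on or after it is 1998-02-25.
From 1998-02-25 to 2000-05-05: 309 + 365 + 126 = 800 days (rest of 1998, 1999, to 2000-05-05 in 2000).
800 ÷ 7 = 114 full weeks with remainder 2, so 114 more Wednesdays after the first → 115.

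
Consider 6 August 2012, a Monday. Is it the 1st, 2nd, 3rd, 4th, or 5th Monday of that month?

Day 6 falls in week ⌈6/7⌉ of the month.
Days 1–7 hold the 1st Monday, 8–14 the 2nd, 15–21 the 3rd, 22–28 the 4th, 29–31 the 5th.
6 is in the range for the 1st.

1st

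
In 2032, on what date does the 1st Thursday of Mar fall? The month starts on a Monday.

Mar 4, 2032

Mar 2032 begins on a Monday, so the first Thursday is Mar 4 (3 days later).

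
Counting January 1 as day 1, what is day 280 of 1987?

January has 31 days (280 − 31 = 249 remain).
February has 28 days (249 − 28 = 221 remain).
March has 31 days (221 − 31 = 190 remain).
April has 30 days (190 − 30 = 160 remain).
May has 31 days (160 − 31 = 129 remain).
June has 30 days (129 − 30 = 99 remain).
July has 31 days (99 − 31 = 68 remain).
August has 31 days (68 − 31 = 37 remain).
September has 30 days (37 − 30 = 7 remain).
7 into October → October 7.

7 October 1987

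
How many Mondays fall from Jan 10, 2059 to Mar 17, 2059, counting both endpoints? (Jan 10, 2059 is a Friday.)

Jan 10, 2059 is a Friday; the first Monday on or after it is Jan 13, 2059 (3 days later).
From Jan 13, 2059 to Mar 17, 2059: 18 + 28 + 17 = 63 days (rest of Jan, Feb, Mar).
63 ÷ 7 = 9 full weeks with remainder 0, so 9 more Mondays after the first → 10.

10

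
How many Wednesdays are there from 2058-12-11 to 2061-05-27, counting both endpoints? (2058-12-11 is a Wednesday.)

2058-12-11 is a Wednesday; the first Wednesday on or after it is 2058-12-11.
From 2058-12-11 to 2061-05-27: 20 + 365 + 366 + 147 = 898 days (rest of 2058, 2059, 2060, to 2061-05-27 in 2061).
898 ÷ 7 = 128 full weeks with remainder 2, so 128 more Wednesdays after the first → 129.

129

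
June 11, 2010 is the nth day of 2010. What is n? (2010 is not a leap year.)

Days in months before June: 31 + 28 + 31 + 30 + 31 = 151.
Plus 11 days into June → day 162.

162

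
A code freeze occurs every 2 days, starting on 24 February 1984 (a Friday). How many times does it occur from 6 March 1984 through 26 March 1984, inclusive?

Occurrences land 2·i days after 24 February 1984 for i = 0, 1, 2, …
6 March 1984 is 11 days after the start; 11 ÷ 2 = 5 remainder 1; since the remainder is 1, round up to i = 6. First occurrence in the window: #7 on 7 March 1984 (6×2 = 12 days in).
26 March 1984 is 31 days after the start; 31 ÷ 2 = 15 remainder 1. Last occurrence in the window: #16 on 25 March 1984.
Occurrences #7 through #16: 10 in total.

10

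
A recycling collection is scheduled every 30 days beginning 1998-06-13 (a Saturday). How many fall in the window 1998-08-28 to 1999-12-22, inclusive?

Occurrences land 30·i days after 1998-06-13 for i = 0, 1, 2, …
1998-08-28 is 76 days after the start; 76 ÷ 30 = 2 remainder 16; since the remainder is 16, round up to i = 3. First occurrence in the window: #4 on 1998-09-11 (3×30 = 90 days in).
1999-12-22 is 557 days after the start; 557 ÷ 30 = 18 remainder 17. Last occurrence in the window: #19 on 1999-12-05.
Occurrences #4 through #19: 16 in total.

16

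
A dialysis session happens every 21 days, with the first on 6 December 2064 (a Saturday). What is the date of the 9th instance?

23 May 2065

The 9th occurrence is 8 intervals after the first: 8 × 21 = 168 days after 6 December 2064.
December has 31 days — 25 days to the end of December leaves 143.
January has 31 days (112 left).
February has 28 days (84 left).
March has 31 days (53 left).
April has 30 days (23 left).
23 days into May → 23 May 2065.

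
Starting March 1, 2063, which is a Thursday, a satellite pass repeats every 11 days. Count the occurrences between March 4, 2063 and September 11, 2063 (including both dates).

Occurrences land 11·i days after March 1, 2063 for i = 0, 1, 2, …
March 4, 2063 is 3 days after the start; 3 ÷ 11 = 0 remainder 3; since the remainder is 3, round up to i = 1. First occurrence in the window: #2 on March 12, 2063 (1×11 = 11 days in).
September 11, 2063 is 194 days after the start; 194 ÷ 11 = 17 remainder 7. Last occurrence in the window: #18 on September 4, 2063.
Occurrences #2 through #18: 17 in total.

17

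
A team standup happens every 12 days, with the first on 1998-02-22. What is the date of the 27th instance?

1998-12-31

The 27th occurrence is 26 intervals after the first: 26 × 12 = 312 days after 1998-02-22.
February has 28 days — 6 days to the end of February leaves 306.
March has 31 days (275 left).
April has 30 days (245 left).
May has 31 days (214 left).
June has 30 days (184 left).
July has 31 days (153 left).
August has 31 days (122 left).
September has 30 days (92 left).
October has 31 days (61 left).
November has 30 days (31 left).
31 days into December → 1998-12-31.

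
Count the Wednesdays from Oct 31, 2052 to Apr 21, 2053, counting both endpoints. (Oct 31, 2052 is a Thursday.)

Oct 31, 2052 is a Thursday; the first Wednesday on or after it is Nov 6, 2052 (6 days later).
From Nov 6, 2052 to Apr 21, 2053: 24 + 31 + 31 + 28 + 31 + 21 = 166 days (rest of Nov, Dec, Jan, Feb, Mar, Apr).
166 ÷ 7 = 23 full weeks with remainder 5, so 23 more Wednesdays after the first → 24.

24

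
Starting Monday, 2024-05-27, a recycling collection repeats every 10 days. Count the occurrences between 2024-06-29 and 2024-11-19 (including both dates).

14

Occurrences land 10·i days after 2024-05-27 for i = 0, 1, 2, …
2024-06-29 is 33 days after the start; 33 ÷ 10 = 3 remainder 3; since the remainder is 3, round up to i = 4. First occurrence in the window: #5 on 2024-07-06 (4×10 = 40 days in).
2024-11-19 is 176 days after the start; 176 ÷ 10 = 17 remainder 6. Last occurrence in the window: #18 on 2024-11-13.
Occurrences #5 through #18: 14 in total.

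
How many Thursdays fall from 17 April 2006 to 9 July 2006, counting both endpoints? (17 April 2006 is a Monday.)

17 April 2006 is a Monday; the first Thursday on or after it is 20 April 2006 (3 days later).
From 20 April 2006 to 9 July 2006: 10 + 31 + 30 + 9 = 80 days (rest of April, May, June, July).
80 ÷ 7 = 11 full weeks with remainder 3, so 11 more Thursdays after the first → 12.

12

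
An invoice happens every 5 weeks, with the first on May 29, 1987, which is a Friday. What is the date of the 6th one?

The 6th occurrence is 5 intervals after the first: 5 × 35 = 175 days after May 29, 1987.
May has 31 days — 2 days to the end of May leaves 173.
June has 30 days (143 left).
July has 31 days (112 left).
August has 31 days (81 left).
September has 30 days (51 left).
October has 31 days (20 left).
20 days into November → November 20, 1987.

November 20, 1987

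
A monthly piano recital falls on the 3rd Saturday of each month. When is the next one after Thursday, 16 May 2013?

May 2013 starts on a Wednesday; its first Saturday is the 4th, so the 3rd Saturday is the 18th — 18 May 2013.
18 May 2013 is after 16 May 2013, so that is the next one.

18 May 2013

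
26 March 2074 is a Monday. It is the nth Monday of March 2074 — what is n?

4th

Day 26 falls in week ⌈26/7⌉ of the month.
Days 1–7 hold the 1st Monday, 8–14 the 2nd, 15–21 the 3rd, 22–28 the 4th, 29–31 the 5th.
26 is in the range for the 4th.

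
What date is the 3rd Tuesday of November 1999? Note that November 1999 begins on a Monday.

November 1999 begins on a Monday, so the first Tuesday is November 2 (1 day later).
The 3rd Tuesday is 2 weeks later: 2 + 14 = 16.

November 16, 1999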